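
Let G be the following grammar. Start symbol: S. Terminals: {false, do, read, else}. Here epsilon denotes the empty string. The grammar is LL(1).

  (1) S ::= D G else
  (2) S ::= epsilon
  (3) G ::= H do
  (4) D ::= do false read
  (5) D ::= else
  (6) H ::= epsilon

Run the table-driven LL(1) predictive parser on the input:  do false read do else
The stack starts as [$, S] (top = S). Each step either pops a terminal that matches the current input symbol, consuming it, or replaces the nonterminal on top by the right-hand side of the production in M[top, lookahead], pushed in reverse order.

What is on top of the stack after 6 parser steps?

H

step 1: stack=$ S  input=do false read do else $  — expand S ::= D G else
step 2: stack=$ else G D  input=do false read do else $  — expand D ::= do false read
step 3: stack=$ else G read false do  input=do false read do else $  — match do
step 4: stack=$ else G read false  input=false read do else $  — match false
step 5: stack=$ else G read  input=read do else $  — match read
step 6: stack=$ else G  input=do else $  — expand G ::= H do
Stack after step 6: $ else do H (top = H).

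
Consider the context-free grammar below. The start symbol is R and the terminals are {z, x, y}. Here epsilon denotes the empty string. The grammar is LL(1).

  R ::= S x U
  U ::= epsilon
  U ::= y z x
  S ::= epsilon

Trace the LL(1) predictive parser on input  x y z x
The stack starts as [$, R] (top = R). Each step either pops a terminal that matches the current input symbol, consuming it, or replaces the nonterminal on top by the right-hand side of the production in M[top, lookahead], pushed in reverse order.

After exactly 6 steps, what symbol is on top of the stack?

x

     Stack    Input      Action
  1  $ R      x y z x $  expand R ::= S x U
  2  $ U x S  x y z x $  expand S ::= epsilon
  3  $ U x    x y z x $  match x
  4  $ U      y z x $    expand U ::= y z x
  5  $ x z y  y z x $    match y
  6  $ x z    z x $      match z
Stack after step 6: $ x (top = x).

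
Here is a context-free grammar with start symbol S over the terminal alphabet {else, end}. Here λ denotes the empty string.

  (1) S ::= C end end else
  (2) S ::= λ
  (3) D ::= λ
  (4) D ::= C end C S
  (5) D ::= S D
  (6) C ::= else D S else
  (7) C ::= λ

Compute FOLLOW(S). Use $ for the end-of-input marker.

FIRST(C): from C::=else D S else we get {else}; from C::=λ we get {λ}. So FIRST(C) = {λ, else}.
FIRST(S): from S::=C end end else we get {else, end}; from S::=λ we get {λ}. So FIRST(S) = {λ, else, end}.
FIRST(D): from D::=λ we get {λ}; from D::=C end C S we get {else, end}; from D::=S D we get {λ, else, end}. So FIRST(D) = {λ, else, end}.
FOLLOW(S) includes $ since S is the start symbol.
FOLLOW(D): in D::=S D, the suffix after D is empty (adds nothing new); in C::=else D S else, D is followed by S else with FIRST {else, end}. Thus FOLLOW(D) = {else, end}.
FOLLOW(S): in D::=C end C S, the suffix after S is empty, so FOLLOW(S) ⊇ FOLLOW(D) = {else, end}; in D::=S D, S is followed by D with FIRST {λ, else, end}; in D::=S D, the suffix after S is nullable, so FOLLOW(S) ⊇ FOLLOW(D) = {else, end}; in C::=else D S else, S is followed by else with FIRST {else}. Thus FOLLOW(S) = {$, else, end}.
FOLLOW(C): in S::=C end end else, C is followed by end end else with FIRST {end}; in D::=C end C S (occurrence 1), C is followed by end C S with FIRST {end}; in D::=C end C S (occurrence 2), C is followed by S with FIRST {λ, else, end}; in D::=C end C S (occurrence 2), the suffix after C is nullable, so FOLLOW(C) ⊇ FOLLOW(D) = {else, end}. Thus FOLLOW(C) = {else, end}.

{$, else, end}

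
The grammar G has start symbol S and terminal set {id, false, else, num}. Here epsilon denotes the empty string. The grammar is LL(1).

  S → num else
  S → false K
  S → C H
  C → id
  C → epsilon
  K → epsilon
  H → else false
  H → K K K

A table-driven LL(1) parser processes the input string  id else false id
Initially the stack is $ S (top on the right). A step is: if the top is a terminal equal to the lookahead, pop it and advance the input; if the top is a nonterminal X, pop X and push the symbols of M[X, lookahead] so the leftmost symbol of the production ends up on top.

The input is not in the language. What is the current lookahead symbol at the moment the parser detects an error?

id

step 1: stack=$ S  input=id else false id $  — expand S → C H
step 2: stack=$ H C  input=id else false id $  — expand C → id
step 3: stack=$ H id  input=id else false id $  — match id
step 4: stack=$ H  input=else false id $  — expand H → else false
step 5: stack=$ false else  input=else false id $  — match else
step 6: stack=$ false  input=false id $  — match false
step 7: stack=$  input=id $  — error: stack empty but input remains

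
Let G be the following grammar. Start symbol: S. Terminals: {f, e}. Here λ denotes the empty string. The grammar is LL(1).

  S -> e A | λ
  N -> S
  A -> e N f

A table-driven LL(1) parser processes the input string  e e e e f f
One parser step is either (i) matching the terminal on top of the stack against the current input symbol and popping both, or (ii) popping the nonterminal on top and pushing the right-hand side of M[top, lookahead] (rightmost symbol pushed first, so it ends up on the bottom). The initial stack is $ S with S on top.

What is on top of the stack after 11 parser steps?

      Stack      Input          Action
   1  $ S        e e e e f f $  expand S -> e A
   2  $ A e      e e e e f f $  match e
   3  $ A        e e e f f $    expand A -> e N f
   4  $ f N e    e e e f f $    match e
   5  $ f N      e e f f $      expand N -> S
   6  $ f S      e e f f $      expand S -> e A
   7  $ f A e    e e f f $      match e
   8  $ f A      e f f $        expand A -> e N f
   9  $ f f N e  e f f $        match e
  10  $ f f N    f f $          expand N -> S
  11  $ f f S    f f $          expand S -> λ
Stack after step 11: $ f f (top = f).

f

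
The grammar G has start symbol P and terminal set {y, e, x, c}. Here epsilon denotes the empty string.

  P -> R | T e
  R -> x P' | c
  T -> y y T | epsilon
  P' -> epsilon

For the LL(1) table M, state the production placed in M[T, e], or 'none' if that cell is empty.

FIRST(R) = {c, x}
FIRST(T) = {epsilon, y}
FIRST(P') = {epsilon}
FIRST(P) = {c, e, x, y}  (via R, T e)
FOLLOW(P) includes $ since P is the start symbol.
FOLLOW(T): in P->T e, T is followed by e with FIRST {e}; in T->y y T, the suffix after T is empty (adds nothing new). Thus FOLLOW(T) = {e}.
For T -> y y T: FIRST(y y T) = {y}, so it goes in M[T, t] for t ∈ {y}.
For T -> epsilon: FIRST(epsilon) = {epsilon}, so it goes in M[T, t] for t ∈ {}; since epsilon ∈ FIRST, also for every t ∈ FOLLOW(T) = {e}.

T -> epsilon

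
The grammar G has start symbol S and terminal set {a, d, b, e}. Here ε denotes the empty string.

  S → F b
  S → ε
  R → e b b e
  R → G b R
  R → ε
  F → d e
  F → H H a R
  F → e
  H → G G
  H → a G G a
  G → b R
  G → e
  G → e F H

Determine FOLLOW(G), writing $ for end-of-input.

{a, b, e}

FIRST(G) = {b, e}
FIRST(R) = {ε, b, e}  (via G b R)
FIRST(H) = {a, b, e}  (via G G)
FIRST(F) = {a, b, d, e}  (via H H a R)
FIRST(S) = {ε, a, b, d, e}  (via F b)
FOLLOW(S) includes $ since S is the start symbol.
FOLLOW(S): S appears on no right-hand side. Thus FOLLOW(S) = {$}.
FOLLOW(F): in S→F b, F is followed by b with FIRST {b}; in G→e F H, F is followed by H with FIRST {a, b, e}. Thus FOLLOW(F) = {a, b, e}.
FOLLOW(R): in R→G b R, the suffix after R is empty (adds nothing new); in F→H H a R, the suffix after R is empty, so FOLLOW(R) ⊇ FOLLOW(F) = {a, b, e}; in G→b R, the suffix after R is empty, so FOLLOW(R) ⊇ FOLLOW(G) = {a, b, e}. Thus FOLLOW(R) = {a, b, e}.
FOLLOW(H): in F→H H a R (occurrence 1), H is followed by H a R with FIRST {a, b, e}; in F→H H a R (occurrence 2), H is followed by a R with FIRST {a}; in G→e F H, the suffix after H is empty, so FOLLOW(H) ⊇ FOLLOW(G) = {a, b, e}. Thus FOLLOW(H) = {a, b, e}.
FOLLOW(G): in R→G b R, G is followed by b R with FIRST {b}; in H→G G (occurrence 1), G is followed by G with FIRST {b, e}; in H→G G (occurrence 2), the suffix after G is empty, so FOLLOW(G) ⊇ FOLLOW(H) = {a, b, e}; in H→a G G a (occurrence 1), G is followed by G a with FIRST {b, e}; in H→a G G a (occurrence 2), G is followed by a with FIRST {a}. Thus FOLLOW(G) = {a, b, e}.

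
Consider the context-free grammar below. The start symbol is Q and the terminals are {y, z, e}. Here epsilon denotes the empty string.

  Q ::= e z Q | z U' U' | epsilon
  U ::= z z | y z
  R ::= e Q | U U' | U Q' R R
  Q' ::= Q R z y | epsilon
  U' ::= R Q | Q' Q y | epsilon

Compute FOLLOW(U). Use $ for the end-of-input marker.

{$, e, y, z}

FIRST(Q): from Q::=e z Q we get {e}; from Q::=z U' U' we get {z}; from Q::=epsilon we get {epsilon}. So FIRST(Q) = {epsilon, e, z}.
FIRST(U): from U::=z z we get {z}; from U::=y z we get {y}. So FIRST(U) = {y, z}.
FIRST(R): from R::=e Q we get {e}; from R::=U U' we get {y, z}; from R::=U Q' R R we get {y, z}. So FIRST(R) = {e, y, z}.
FIRST(Q'): from Q'::=Q R z y we get {e, y, z}; from Q'::=epsilon we get {epsilon}. So FIRST(Q') = {epsilon, e, y, z}.
FIRST(U'): from U'::=R Q we get {e, y, z}; from U'::=Q' Q y we get {e, y, z}; from U'::=epsilon we get {epsilon}. So FIRST(U') = {epsilon, e, y, z}.
FOLLOW(Q) includes $ since Q is the start symbol.
FOLLOW(Q'): in R::=U Q' R R, Q' is followed by R R with FIRST {e, y, z}; in U'::=Q' Q y, Q' is followed by Q y with FIRST {e, y, z}. Thus FOLLOW(Q') = {e, y, z}.
FOLLOW(Q): in Q::=e z Q, the suffix after Q is empty (adds nothing new); in R::=e Q, the suffix after Q is empty, so FOLLOW(Q) ⊇ FOLLOW(R) = {$, e, y, z}; in Q'::=Q R z y, Q is followed by R z y with FIRST {e, y, z}; in U'::=R Q, the suffix after Q is empty, so FOLLOW(Q) ⊇ FOLLOW(U') = {$, e, y, z}; in U'::=Q' Q y, Q is followed by y with FIRST {y}. Thus FOLLOW(Q) = {$, e, y, z}.
FOLLOW(U): in R::=U U', U is followed by U' with FIRST {epsilon, e, y, z}; in R::=U U', the suffix after U is nullable, so FOLLOW(U) ⊇ FOLLOW(R) = {$, e, y, z}; in R::=U Q' R R, U is followed by Q' R R with FIRST {e, y, z}. Thus FOLLOW(U) = {$, e, y, z}.
FOLLOW(R): in R::=U Q' R R (occurrence 1), R is followed by R with FIRST {e, y, z}; in R::=U Q' R R (occurrence 2), the suffix after R is empty (adds nothing new); in Q'::=Q R z y, R is followed by z y with FIRST {z}; in U'::=R Q, R is followed by Q with FIRST {epsilon, e, z}; in U'::=R Q, the suffix after R is nullable, so FOLLOW(R) ⊇ FOLLOW(U') = {$, e, y, z}. Thus FOLLOW(R) = {$, e, y, z}.
FOLLOW(U'): in Q::=z U' U' (occurrence 1), U' is followed by U' with FIRST {epsilon, e, y, z}; in Q::=z U' U' (occurrence 1), the suffix after U' is nullable, so FOLLOW(U') ⊇ FOLLOW(Q) = {$, e, y, z}; in Q::=z U' U' (occurrence 2), the suffix after U' is empty, so FOLLOW(U') ⊇ FOLLOW(Q) = {$, e, y, z}; in R::=U U', the suffix after U' is empty, so FOLLOW(U') ⊇ FOLLOW(R) = {$, e, y, z}. Thus FOLLOW(U') = {$, e, y, z}.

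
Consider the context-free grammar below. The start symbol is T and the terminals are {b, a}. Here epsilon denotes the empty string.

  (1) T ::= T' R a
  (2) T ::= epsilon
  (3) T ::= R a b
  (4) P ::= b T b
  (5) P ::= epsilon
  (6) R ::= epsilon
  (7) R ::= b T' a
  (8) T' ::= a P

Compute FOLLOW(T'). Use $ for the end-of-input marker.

{a, b}

FIRST(P) = {epsilon, b}
FIRST(R) = {epsilon, b}
FIRST(T') = {a}
FIRST(T) = {epsilon, a, b}  (via T' R a, R a b)
FOLLOW(T) includes $ since T is the start symbol.
FOLLOW(T): in P::=b T b, T is followed by b with FIRST {b}. Thus FOLLOW(T) = {$, b}.
FOLLOW(R): in T::=T' R a, R is followed by a with FIRST {a}; in T::=R a b, R is followed by a b with FIRST {a}. Thus FOLLOW(R) = {a}.
FOLLOW(T'): in T::=T' R a, T' is followed by R a with FIRST {a, b}; in R::=b T' a, T' is followed by a with FIRST {a}. Thus FOLLOW(T') = {a, b}.
FOLLOW(P): in T'::=a P, the suffix after P is empty, so FOLLOW(P) ⊇ FOLLOW(T') = {a, b}. Thus FOLLOW(P) = {a, b}.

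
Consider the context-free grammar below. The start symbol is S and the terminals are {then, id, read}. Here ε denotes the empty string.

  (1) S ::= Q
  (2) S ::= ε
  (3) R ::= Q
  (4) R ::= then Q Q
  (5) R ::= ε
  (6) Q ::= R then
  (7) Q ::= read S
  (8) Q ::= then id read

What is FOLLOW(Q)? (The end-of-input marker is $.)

FIRST(S): from S::=Q we get {read, then}; from S::=ε we get {ε}. So FIRST(S) = {ε, read, then}.
FIRST(R): from R::=Q we get {read, then}; from R::=then Q Q we get {then}; from R::=ε we get {ε}. So FIRST(R) = {ε, read, then}.
FIRST(Q): from Q::=R then we get {read, then}; from Q::=read S we get {read}; from Q::=then id read we get {then}. So FIRST(Q) = {read, then}.
FOLLOW(S) includes $ since S is the start symbol.
FOLLOW(R): in Q::=R then, R is followed by then with FIRST {then}. Thus FOLLOW(R) = {then}.
FOLLOW(S): in Q::=read S, the suffix after S is empty, so FOLLOW(S) ⊇ FOLLOW(Q) = {$, read, then}. Thus FOLLOW(S) = {$, read, then}.
FOLLOW(Q): in S::=Q, the suffix after Q is empty, so FOLLOW(Q) ⊇ FOLLOW(S) = {$, read, then}; in R::=Q, the suffix after Q is empty, so FOLLOW(Q) ⊇ FOLLOW(R) = {then}; in R::=then Q Q (occurrence 1), Q is followed by Q with FIRST {read, then}; in R::=then Q Q (occurrence 2), the suffix after Q is empty, so FOLLOW(Q) ⊇ FOLLOW(R) = {then}. Thus FOLLOW(Q) = {$, read, then}.

{$, read, then}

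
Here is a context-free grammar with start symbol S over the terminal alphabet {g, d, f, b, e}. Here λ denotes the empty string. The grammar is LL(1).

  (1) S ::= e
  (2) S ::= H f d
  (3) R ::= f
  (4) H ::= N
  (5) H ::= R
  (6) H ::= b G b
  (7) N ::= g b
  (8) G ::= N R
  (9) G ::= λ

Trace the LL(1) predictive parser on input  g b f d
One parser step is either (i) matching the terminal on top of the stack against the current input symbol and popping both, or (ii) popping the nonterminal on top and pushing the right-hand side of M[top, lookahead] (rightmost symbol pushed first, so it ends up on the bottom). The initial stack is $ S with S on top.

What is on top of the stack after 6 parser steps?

     Stack      Input      Action
  1  $ S        g b f d $  expand S ::= H f d
  2  $ d f H    g b f d $  expand H ::= N
  3  $ d f N    g b f d $  expand N ::= g b
  4  $ d f b g  g b f d $  match g
  5  $ d f b    b f d $    match b
  6  $ d f      f d $      match f
Stack after step 6: $ d (top = d).

d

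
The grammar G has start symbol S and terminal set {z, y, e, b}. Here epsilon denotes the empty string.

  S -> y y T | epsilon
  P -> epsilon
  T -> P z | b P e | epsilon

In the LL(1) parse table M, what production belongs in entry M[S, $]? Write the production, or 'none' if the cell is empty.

FIRST(S): from S->y y T we get {y}; from S->epsilon we get {epsilon}. So FIRST(S) = {epsilon, y}.
FIRST(P): from P->epsilon we get {epsilon}. So FIRST(P) = {epsilon}.
FIRST(T): from T->P z we get {z}; from T->b P e we get {b}; from T->epsilon we get {epsilon}. So FIRST(T) = {epsilon, b, z}.
FOLLOW(S) includes $ since S is the start symbol.
FOLLOW(S): S appears on no right-hand side. Thus FOLLOW(S) = {$}.
For S -> y y T: FIRST(y y T) = {y}, so it goes in M[S, t] for t ∈ {y}.
For S -> epsilon: FIRST(epsilon) = {epsilon}, so it goes in M[S, t] for t ∈ {}; since epsilon ∈ FIRST, also for every t ∈ FOLLOW(S) = {$}.

S -> epsilon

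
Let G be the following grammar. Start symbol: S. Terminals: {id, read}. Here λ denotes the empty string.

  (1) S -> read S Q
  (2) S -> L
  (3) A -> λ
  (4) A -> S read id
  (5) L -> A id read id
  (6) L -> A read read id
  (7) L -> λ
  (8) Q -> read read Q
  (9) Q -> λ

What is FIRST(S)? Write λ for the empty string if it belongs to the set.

{λ, id, read}

FIRST(Q) = {λ, read}
FIRST(S) = {λ, id, read}  (via L)
FIRST(A) = {λ, id, read}  (via S read id)
FIRST(L) = {λ, id, read}  (via A id read id, A read read id)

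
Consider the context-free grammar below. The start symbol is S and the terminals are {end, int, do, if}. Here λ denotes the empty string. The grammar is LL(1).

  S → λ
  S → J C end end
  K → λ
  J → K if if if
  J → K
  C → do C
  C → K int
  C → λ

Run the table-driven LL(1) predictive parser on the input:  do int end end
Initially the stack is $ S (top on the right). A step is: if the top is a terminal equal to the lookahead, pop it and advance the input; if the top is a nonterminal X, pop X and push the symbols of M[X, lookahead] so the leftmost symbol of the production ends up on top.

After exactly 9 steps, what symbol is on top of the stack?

     Stack            Input             Action
  1  $ S              do int end end $  expand S → J C end end
  2  $ end end C J    do int end end $  expand J → K
  3  $ end end C K    do int end end $  expand K → λ
  4  $ end end C      do int end end $  expand C → do C
  5  $ end end C do   do int end end $  match do
  6  $ end end C      int end end $     expand C → K int
  7  $ end end int K  int end end $     expand K → λ
  8  $ end end int    int end end $     match int
  9  $ end end        end end $         match end
Stack after step 9: $ end (top = end).

end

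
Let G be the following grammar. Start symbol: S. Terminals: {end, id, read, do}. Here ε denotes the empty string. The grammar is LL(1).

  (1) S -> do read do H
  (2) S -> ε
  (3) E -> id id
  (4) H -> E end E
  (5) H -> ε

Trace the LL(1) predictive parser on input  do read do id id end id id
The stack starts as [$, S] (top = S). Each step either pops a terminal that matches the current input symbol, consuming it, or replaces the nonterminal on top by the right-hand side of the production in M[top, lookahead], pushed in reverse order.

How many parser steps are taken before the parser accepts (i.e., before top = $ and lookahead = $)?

12

step 1: stack=$ S  input=do read do id id end id id $  — expand S -> do read do H
step 2: stack=$ H do read do  input=do read do id id end id id $  — match do
step 3: stack=$ H do read  input=read do id id end id id $  — match read
step 4: stack=$ H do  input=do id id end id id $  — match do
step 5: stack=$ H  input=id id end id id $  — expand H -> E end E
step 6: stack=$ E end E  input=id id end id id $  — expand E -> id id
step 7: stack=$ E end id id  input=id id end id id $  — match id
step 8: stack=$ E end id  input=id end id id $  — match id
step 9: stack=$ E end  input=end id id $  — match end
step 10: stack=$ E  input=id id $  — expand E -> id id
step 11: stack=$ id id  input=id id $  — match id
step 12: stack=$ id  input=id $  — match id
Accept reached after 12 steps.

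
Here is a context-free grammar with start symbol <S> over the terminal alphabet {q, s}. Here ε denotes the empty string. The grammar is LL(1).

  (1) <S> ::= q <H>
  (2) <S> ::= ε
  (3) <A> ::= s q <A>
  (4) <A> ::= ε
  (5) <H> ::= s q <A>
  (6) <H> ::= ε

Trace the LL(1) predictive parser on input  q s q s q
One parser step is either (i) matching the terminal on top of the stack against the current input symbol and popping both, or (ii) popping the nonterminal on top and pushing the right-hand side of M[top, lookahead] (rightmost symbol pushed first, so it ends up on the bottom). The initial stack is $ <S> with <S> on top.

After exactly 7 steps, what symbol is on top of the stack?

q

step 1: stack=$ <S>  input=q s q s q $  — expand <S> ::= q <H>
step 2: stack=$ <H> q  input=q s q s q $  — match q
step 3: stack=$ <H>  input=s q s q $  — expand <H> ::= s q <A>
step 4: stack=$ <A> q s  input=s q s q $  — match s
step 5: stack=$ <A> q  input=q s q $  — match q
step 6: stack=$ <A>  input=s q $  — expand <A> ::= s q <A>
step 7: stack=$ <A> q s  input=s q $  — match s
Stack after step 7: $ <A> q (top = q).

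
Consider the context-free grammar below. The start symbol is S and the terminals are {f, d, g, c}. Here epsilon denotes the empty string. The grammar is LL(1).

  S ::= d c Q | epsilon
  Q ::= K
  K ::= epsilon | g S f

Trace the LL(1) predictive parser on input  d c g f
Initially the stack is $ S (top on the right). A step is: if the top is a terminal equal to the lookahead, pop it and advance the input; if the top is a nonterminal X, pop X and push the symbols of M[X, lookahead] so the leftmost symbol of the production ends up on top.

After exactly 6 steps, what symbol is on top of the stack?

S

step 1: stack=$ S  input=d c g f $  — expand S ::= d c Q
step 2: stack=$ Q c d  input=d c g f $  — match d
step 3: stack=$ Q c  input=c g f $  — match c
step 4: stack=$ Q  input=g f $  — expand Q ::= K
step 5: stack=$ K  input=g f $  — expand K ::= g S f
step 6: stack=$ f S g  input=g f $  — match g
Stack after step 6: $ f S (top = S).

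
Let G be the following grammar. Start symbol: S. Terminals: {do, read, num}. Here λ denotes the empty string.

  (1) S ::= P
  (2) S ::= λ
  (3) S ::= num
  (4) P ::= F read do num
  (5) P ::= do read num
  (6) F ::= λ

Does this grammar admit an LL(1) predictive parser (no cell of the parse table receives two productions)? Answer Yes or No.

FIRST(S) = {λ, do, num, read}
FIRST(P) = {do, read}
FIRST(F) = {λ}
FOLLOW(S) = {$}
FOLLOW(P) = {$}
FOLLOW(F) = {read}
Each cell of M receives at most one production.

Yes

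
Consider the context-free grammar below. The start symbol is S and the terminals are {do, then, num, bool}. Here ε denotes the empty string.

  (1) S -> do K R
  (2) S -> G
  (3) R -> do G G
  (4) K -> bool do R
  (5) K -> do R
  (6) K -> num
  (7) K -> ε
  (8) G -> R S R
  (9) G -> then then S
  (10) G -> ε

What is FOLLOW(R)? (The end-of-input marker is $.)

FIRST(R) = {do}
FIRST(K) = {ε, bool, do, num}
FIRST(G) = {ε, do, then}  (via R S R)
FIRST(S) = {ε, do, then}  (via G)
FOLLOW(S) includes $ since S is the start symbol.
FOLLOW(K): in S->do K R, K is followed by R with FIRST {do}. Thus FOLLOW(K) = {do}.
FOLLOW(S): in G->R S R, S is followed by R with FIRST {do}; in G->then then S, the suffix after S is empty, so FOLLOW(S) ⊇ FOLLOW(G) = {$, do, then}. Thus FOLLOW(S) = {$, do, then}.
FOLLOW(R): in S->do K R, the suffix after R is empty, so FOLLOW(R) ⊇ FOLLOW(S) = {$, do, then}; in K->bool do R, the suffix after R is empty, so FOLLOW(R) ⊇ FOLLOW(K) = {do}; in K->do R, the suffix after R is empty, so FOLLOW(R) ⊇ FOLLOW(K) = {do}; in G->R S R (occurrence 1), R is followed by S R with FIRST {do, then}; in G->R S R (occurrence 2), the suffix after R is empty, so FOLLOW(R) ⊇ FOLLOW(G) = {$, do, then}. Thus FOLLOW(R) = {$, do, then}.
FOLLOW(G): in S->G, the suffix after G is empty, so FOLLOW(G) ⊇ FOLLOW(S) = {$, do, then}; in R->do G G (occurrence 1), G is followed by G with FIRST {ε, do, then}; in R->do G G (occurrence 1), the suffix after G is nullable, so FOLLOW(G) ⊇ FOLLOW(R) = {$, do, then}; in R->do G G (occurrence 2), the suffix after G is empty, so FOLLOW(G) ⊇ FOLLOW(R) = {$, do, then}. Thus FOLLOW(G) = {$, do, then}.

{$, do, then}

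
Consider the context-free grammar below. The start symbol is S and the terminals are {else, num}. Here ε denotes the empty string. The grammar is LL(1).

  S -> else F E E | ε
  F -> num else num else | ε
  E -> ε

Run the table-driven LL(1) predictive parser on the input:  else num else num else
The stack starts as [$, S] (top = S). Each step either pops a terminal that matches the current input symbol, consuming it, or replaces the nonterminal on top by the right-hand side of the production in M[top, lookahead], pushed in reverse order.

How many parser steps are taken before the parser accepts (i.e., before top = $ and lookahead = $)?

step 1: stack=$ S  input=else num else num else $  — expand S -> else F E E
step 2: stack=$ E E F else  input=else num else num else $  — match else
step 3: stack=$ E E F  input=num else num else $  — expand F -> num else num else
step 4: stack=$ E E else num else num  input=num else num else $  — match num
step 5: stack=$ E E else num else  input=else num else $  — match else
step 6: stack=$ E E else num  input=num else $  — match num
step 7: stack=$ E E else  input=else $  — match else
step 8: stack=$ E E  input=$  — expand E -> ε
step 9: stack=$ E  input=$  — expand E -> ε
Accept reached after 9 steps.

9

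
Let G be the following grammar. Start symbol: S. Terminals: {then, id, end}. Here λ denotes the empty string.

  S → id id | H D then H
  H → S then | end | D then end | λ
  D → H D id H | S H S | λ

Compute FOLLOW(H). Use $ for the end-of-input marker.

FIRST(S) = {end, id, then}  (via H D then H)
FIRST(H) = {λ, end, id, then}  (via S then, D then end)
FIRST(D) = {λ, end, id, then}  (via H D id H, S H S)
FOLLOW(S) includes $ since S is the start symbol.
FOLLOW(D): in S→H D then H, D is followed by then H with FIRST {then}; in H→D then end, D is followed by then end with FIRST {then}; in D→H D id H, D is followed by id H with FIRST {id}. Thus FOLLOW(D) = {id, then}.
FOLLOW(S): in H→S then, S is followed by then with FIRST {then}; in D→S H S (occurrence 1), S is followed by H S with FIRST {end, id, then}; in D→S H S (occurrence 2), the suffix after S is empty, so FOLLOW(S) ⊇ FOLLOW(D) = {id, then}. Thus FOLLOW(S) = {$, end, id, then}.
FOLLOW(H): in S→H D then H (occurrence 1), H is followed by D then H with FIRST {end, id, then}; in S→H D then H (occurrence 2), the suffix after H is empty, so FOLLOW(H) ⊇ FOLLOW(S) = {$, end, id, then}; in D→H D id H (occurrence 1), H is followed by D id H with FIRST {end, id, then}; in D→H D id H (occurrence 2), the suffix after H is empty, so FOLLOW(H) ⊇ FOLLOW(D) = {id, then}; in D→S H S, H is followed by S with FIRST {end, id, then}. Thus FOLLOW(H) = {$, end, id, then}.

{$, end, id, then}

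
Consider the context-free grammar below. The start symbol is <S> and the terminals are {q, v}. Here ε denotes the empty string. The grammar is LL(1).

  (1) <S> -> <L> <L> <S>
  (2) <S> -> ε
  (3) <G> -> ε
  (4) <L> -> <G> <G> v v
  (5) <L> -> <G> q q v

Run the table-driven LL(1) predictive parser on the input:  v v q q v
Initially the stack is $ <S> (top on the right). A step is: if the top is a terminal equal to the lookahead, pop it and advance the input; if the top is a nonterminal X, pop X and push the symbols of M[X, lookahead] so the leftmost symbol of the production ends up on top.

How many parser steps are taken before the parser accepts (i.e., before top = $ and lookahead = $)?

      Stack                  Input        Action
   1  $ <S>                  v v q q v $  expand <S> -> <L> <L> <S>
   2  $ <S> <L> <L>          v v q q v $  expand <L> -> <G> <G> v v
   3  $ <S> <L> v v <G> <G>  v v q q v $  expand <G> -> ε
   4  $ <S> <L> v v <G>      v v q q v $  expand <G> -> ε
   5  $ <S> <L> v v          v v q q v $  match v
   6  $ <S> <L> v            v q q v $    match v
   7  $ <S> <L>              q q v $      expand <L> -> <G> q q v
   8  $ <S> v q q <G>        q q v $      expand <G> -> ε
   9  $ <S> v q q            q q v $      match q
  10  $ <S> v q              q v $        match q
  11  $ <S> v                v $          match v
  12  $ <S>                  $            expand <S> -> ε
Accept reached after 12 steps.

12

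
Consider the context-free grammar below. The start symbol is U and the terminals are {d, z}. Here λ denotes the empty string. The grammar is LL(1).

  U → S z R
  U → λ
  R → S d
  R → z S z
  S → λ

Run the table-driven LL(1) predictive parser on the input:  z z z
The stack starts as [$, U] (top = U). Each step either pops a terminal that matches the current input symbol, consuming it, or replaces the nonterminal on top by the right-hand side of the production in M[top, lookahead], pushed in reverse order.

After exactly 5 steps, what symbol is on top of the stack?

step 1: stack=$ U  input=z z z $  — expand U → S z R
step 2: stack=$ R z S  input=z z z $  — expand S → λ
step 3: stack=$ R z  input=z z z $  — match z
step 4: stack=$ R  input=z z $  — expand R → z S z
step 5: stack=$ z S z  input=z z $  — match z
Stack after step 5: $ z S (top = S).

S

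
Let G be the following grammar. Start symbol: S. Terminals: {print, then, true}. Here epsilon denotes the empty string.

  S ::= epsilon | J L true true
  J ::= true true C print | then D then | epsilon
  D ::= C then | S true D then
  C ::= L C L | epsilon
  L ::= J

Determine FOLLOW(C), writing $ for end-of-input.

FIRST(J) = {epsilon, then, true}
FIRST(L) = {epsilon, then, true}  (via J)
FIRST(S) = {epsilon, then, true}  (via J L true true)
FIRST(C) = {epsilon, then, true}  (via L C L)
FIRST(D) = {then, true}  (via C then, S true D then)
FOLLOW(S) includes $ since S is the start symbol.
FOLLOW(S): in D::=S true D then, S is followed by true D then with FIRST {true}. Thus FOLLOW(S) = {$, true}.
FOLLOW(D): in J::=then D then, D is followed by then with FIRST {then}; in D::=S true D then, D is followed by then with FIRST {then}. Thus FOLLOW(D) = {then}.
FOLLOW(C): in J::=true true C print, C is followed by print with FIRST {print}; in D::=C then, C is followed by then with FIRST {then}; in C::=L C L, C is followed by L with FIRST {epsilon, then, true}; in C::=L C L, the suffix after C is nullable (adds nothing new). Thus FOLLOW(C) = {print, then, true}.
FOLLOW(L): in S::=J L true true, L is followed by true true with FIRST {true}; in C::=L C L (occurrence 1), L is followed by C L with FIRST {epsilon, then, true}; in C::=L C L (occurrence 1), the suffix after L is nullable, so FOLLOW(L) ⊇ FOLLOW(C) = {print, then, true}; in C::=L C L (occurrence 2), the suffix after L is empty, so FOLLOW(L) ⊇ FOLLOW(C) = {print, then, true}. Thus FOLLOW(L) = {print, then, true}.
FOLLOW(J): in S::=J L true true, J is followed by L true true with FIRST {then, true}; in L::=J, the suffix after J is empty, so FOLLOW(J) ⊇ FOLLOW(L) = {print, then, true}. Thus FOLLOW(J) = {print, then, true}.

{print, then, true}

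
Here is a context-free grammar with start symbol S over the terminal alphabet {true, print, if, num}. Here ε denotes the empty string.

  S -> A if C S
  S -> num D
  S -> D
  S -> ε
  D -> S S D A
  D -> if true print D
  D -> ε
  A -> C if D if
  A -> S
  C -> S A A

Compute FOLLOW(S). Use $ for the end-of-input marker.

FIRST(S) = {ε, if, num}  (via A if C S, D)
FIRST(D) = {ε, if, num}  (via S S D A)
FIRST(A) = {ε, if, num}  (via C if D if, S)
FIRST(C) = {ε, if, num}  (via S A A)
FOLLOW(S) includes $ since S is the start symbol.
FOLLOW(S): in S->A if C S, the suffix after S is empty (adds nothing new); in D->S S D A (occurrence 1), S is followed by S D A with FIRST {ε, if, num}; in D->S S D A (occurrence 1), the suffix after S is nullable, so FOLLOW(S) ⊇ FOLLOW(D) = {$, if, num}; in D->S S D A (occurrence 2), S is followed by D A with FIRST {ε, if, num}; in D->S S D A (occurrence 2), the suffix after S is nullable, so FOLLOW(S) ⊇ FOLLOW(D) = {$, if, num}; in A->S, the suffix after S is empty, so FOLLOW(S) ⊇ FOLLOW(A) = {$, if, num}; in C->S A A, S is followed by A A with FIRST {ε, if, num}; in C->S A A, the suffix after S is nullable, so FOLLOW(S) ⊇ FOLLOW(C) = {$, if, num}. Thus FOLLOW(S) = {$, if, num}.
FOLLOW(D): in S->num D, the suffix after D is empty, so FOLLOW(D) ⊇ FOLLOW(S) = {$, if, num}; in S->D, the suffix after D is empty, so FOLLOW(D) ⊇ FOLLOW(S) = {$, if, num}; in D->S S D A, D is followed by A with FIRST {ε, if, num}; in D->S S D A, the suffix after D is nullable (adds nothing new); in D->if true print D, the suffix after D is empty (adds nothing new); in A->C if D if, D is followed by if with FIRST {if}. Thus FOLLOW(D) = {$, if, num}.
FOLLOW(C): in S->A if C S, C is followed by S with FIRST {ε, if, num}; in S->A if C S, the suffix after C is nullable, so FOLLOW(C) ⊇ FOLLOW(S) = {$, if, num}; in A->C if D if, C is followed by if D if with FIRST {if}. Thus FOLLOW(C) = {$, if, num}.
FOLLOW(A): in S->A if C S, A is followed by if C S with FIRST {if}; in D->S S D A, the suffix after A is empty, so FOLLOW(A) ⊇ FOLLOW(D) = {$, if, num}; in C->S A A (occurrence 1), A is followed by A with FIRST {ε, if, num}; in C->S A A (occurrence 1), the suffix after A is nullable, so FOLLOW(A) ⊇ FOLLOW(C) = {$, if, num}; in C->S A A (occurrence 2), the suffix after A is empty, so FOLLOW(A) ⊇ FOLLOW(C) = {$, if, num}. Thus FOLLOW(A) = {$, if, num}.

{$, if, num}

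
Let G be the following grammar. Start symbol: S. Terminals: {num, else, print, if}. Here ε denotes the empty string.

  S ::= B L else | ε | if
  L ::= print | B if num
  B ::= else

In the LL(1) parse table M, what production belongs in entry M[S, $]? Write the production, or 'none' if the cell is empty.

S ::= ε

FIRST(B): from B::=else we get {else}. So FIRST(B) = {else}.
FIRST(S): from S::=B L else we get {else}; from S::=ε we get {ε}; from S::=if we get {if}. So FIRST(S) = {ε, else, if}.
FIRST(L): from L::=print we get {print}; from L::=B if num we get {else}. So FIRST(L) = {else, print}.
FOLLOW(S) includes $ since S is the start symbol.
FOLLOW(S): S appears on no right-hand side. Thus FOLLOW(S) = {$}.
For S ::= B L else: FIRST(B L else) = {else}, so it goes in M[S, t] for t ∈ {else}.
For S ::= ε: FIRST(ε) = {ε}, so it goes in M[S, t] for t ∈ {}; since ε ∈ FIRST, also for every t ∈ FOLLOW(S) = {$}.
For S ::= if: FIRST(if) = {if}, so it goes in M[S, t] for t ∈ {if}.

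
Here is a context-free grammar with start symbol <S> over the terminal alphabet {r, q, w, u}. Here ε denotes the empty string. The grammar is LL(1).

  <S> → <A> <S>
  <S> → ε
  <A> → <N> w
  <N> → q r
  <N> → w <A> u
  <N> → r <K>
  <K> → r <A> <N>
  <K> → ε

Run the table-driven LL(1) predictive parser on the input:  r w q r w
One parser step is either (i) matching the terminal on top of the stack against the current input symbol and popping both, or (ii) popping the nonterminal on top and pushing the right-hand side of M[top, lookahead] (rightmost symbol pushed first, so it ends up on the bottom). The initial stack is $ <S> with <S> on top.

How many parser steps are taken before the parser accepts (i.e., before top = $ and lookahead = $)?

13

      Stack          Input        Action
   1  $ <S>          r w q r w $  expand <S> → <A> <S>
   2  $ <S> <A>      r w q r w $  expand <A> → <N> w
   3  $ <S> w <N>    r w q r w $  expand <N> → r <K>
   4  $ <S> w <K> r  r w q r w $  match r
   5  $ <S> w <K>    w q r w $    expand <K> → ε
   6  $ <S> w        w q r w $    match w
   7  $ <S>          q r w $      expand <S> → <A> <S>
   8  $ <S> <A>      q r w $      expand <A> → <N> w
   9  $ <S> w <N>    q r w $      expand <N> → q r
  10  $ <S> w r q    q r w $      match q
  11  $ <S> w r      r w $        match r
  12  $ <S> w        w $          match w
  13  $ <S>          $            expand <S> → ε
Accept reached after 13 steps.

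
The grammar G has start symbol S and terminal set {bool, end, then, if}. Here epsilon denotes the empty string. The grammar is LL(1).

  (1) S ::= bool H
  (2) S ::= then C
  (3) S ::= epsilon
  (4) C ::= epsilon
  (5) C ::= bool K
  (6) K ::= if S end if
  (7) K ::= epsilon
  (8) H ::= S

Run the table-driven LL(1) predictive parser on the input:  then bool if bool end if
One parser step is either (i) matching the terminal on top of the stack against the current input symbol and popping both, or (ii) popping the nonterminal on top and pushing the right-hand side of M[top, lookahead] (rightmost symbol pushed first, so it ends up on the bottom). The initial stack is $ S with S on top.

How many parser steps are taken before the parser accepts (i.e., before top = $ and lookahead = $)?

12

      Stack            Input                       Action
   1  $ S              then bool if bool end if $  expand S ::= then C
   2  $ C then         then bool if bool end if $  match then
   3  $ C              bool if bool end if $       expand C ::= bool K
   4  $ K bool         bool if bool end if $       match bool
   5  $ K              if bool end if $            expand K ::= if S end if
   6  $ if end S if    if bool end if $            match if
   7  $ if end S       bool end if $               expand S ::= bool H
   8  $ if end H bool  bool end if $               match bool
   9  $ if end H       end if $                    expand H ::= S
  10  $ if end S       end if $                    expand S ::= epsilon
  11  $ if end         end if $                    match end
  12  $ if             if $                        match if
Accept reached after 12 steps.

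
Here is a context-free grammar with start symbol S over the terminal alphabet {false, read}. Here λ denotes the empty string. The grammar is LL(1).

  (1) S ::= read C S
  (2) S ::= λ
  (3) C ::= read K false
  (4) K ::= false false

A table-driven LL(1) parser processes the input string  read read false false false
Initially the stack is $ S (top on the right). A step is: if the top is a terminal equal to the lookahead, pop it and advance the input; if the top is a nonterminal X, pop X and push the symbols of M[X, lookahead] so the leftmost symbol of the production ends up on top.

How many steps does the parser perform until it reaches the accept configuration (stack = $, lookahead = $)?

step 1: stack=$ S  input=read read false false false $  — expand S ::= read C S
step 2: stack=$ S C read  input=read read false false false $  — match read
step 3: stack=$ S C  input=read false false false $  — expand C ::= read K false
step 4: stack=$ S false K read  input=read false false false $  — match read
step 5: stack=$ S false K  input=false false false $  — expand K ::= false false
step 6: stack=$ S false false false  input=false false false $  — match false
step 7: stack=$ S false false  input=false false $  — match false
step 8: stack=$ S false  input=false $  — match false
step 9: stack=$ S  input=$  — expand S ::= λ
Accept reached after 9 steps.

9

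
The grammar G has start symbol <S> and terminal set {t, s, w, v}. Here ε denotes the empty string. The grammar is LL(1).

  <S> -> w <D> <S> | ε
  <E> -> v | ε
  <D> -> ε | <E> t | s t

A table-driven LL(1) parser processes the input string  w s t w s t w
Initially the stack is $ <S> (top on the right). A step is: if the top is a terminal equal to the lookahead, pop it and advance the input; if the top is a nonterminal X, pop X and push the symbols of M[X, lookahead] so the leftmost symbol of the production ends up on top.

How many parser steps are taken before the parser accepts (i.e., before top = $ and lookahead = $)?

14

step 1: stack=$ <S>  input=w s t w s t w $  — expand <S> -> w <D> <S>
step 2: stack=$ <S> <D> w  input=w s t w s t w $  — match w
step 3: stack=$ <S> <D>  input=s t w s t w $  — expand <D> -> s t
step 4: stack=$ <S> t s  input=s t w s t w $  — match s
step 5: stack=$ <S> t  input=t w s t w $  — match t
step 6: stack=$ <S>  input=w s t w $  — expand <S> -> w <D> <S>
step 7: stack=$ <S> <D> w  input=w s t w $  — match w
step 8: stack=$ <S> <D>  input=s t w $  — expand <D> -> s t
step 9: stack=$ <S> t s  input=s t w $  — match s
step 10: stack=$ <S> t  input=t w $  — match t
step 11: stack=$ <S>  input=w $  — expand <S> -> w <D> <S>
step 12: stack=$ <S> <D> w  input=w $  — match w
step 13: stack=$ <S> <D>  input=$  — expand <D> -> ε
step 14: stack=$ <S>  input=$  — expand <S> -> ε
Accept reached after 14 steps.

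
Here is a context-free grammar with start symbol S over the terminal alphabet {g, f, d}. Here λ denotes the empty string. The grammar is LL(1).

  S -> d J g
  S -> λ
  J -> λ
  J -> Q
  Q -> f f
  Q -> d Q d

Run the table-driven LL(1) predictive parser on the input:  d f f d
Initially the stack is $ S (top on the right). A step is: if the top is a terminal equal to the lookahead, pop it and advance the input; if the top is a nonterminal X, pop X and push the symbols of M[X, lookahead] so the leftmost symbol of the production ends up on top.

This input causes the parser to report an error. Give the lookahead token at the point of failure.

d

step 1: stack=$ S  input=d f f d $  — expand S -> d J g
step 2: stack=$ g J d  input=d f f d $  — match d
step 3: stack=$ g J  input=f f d $  — expand J -> Q
step 4: stack=$ g Q  input=f f d $  — expand Q -> f f
step 5: stack=$ g f f  input=f f d $  — match f
step 6: stack=$ g f  input=f d $  — match f
step 7: stack=$ g  input=d $  — error: top is terminal g but lookahead is d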